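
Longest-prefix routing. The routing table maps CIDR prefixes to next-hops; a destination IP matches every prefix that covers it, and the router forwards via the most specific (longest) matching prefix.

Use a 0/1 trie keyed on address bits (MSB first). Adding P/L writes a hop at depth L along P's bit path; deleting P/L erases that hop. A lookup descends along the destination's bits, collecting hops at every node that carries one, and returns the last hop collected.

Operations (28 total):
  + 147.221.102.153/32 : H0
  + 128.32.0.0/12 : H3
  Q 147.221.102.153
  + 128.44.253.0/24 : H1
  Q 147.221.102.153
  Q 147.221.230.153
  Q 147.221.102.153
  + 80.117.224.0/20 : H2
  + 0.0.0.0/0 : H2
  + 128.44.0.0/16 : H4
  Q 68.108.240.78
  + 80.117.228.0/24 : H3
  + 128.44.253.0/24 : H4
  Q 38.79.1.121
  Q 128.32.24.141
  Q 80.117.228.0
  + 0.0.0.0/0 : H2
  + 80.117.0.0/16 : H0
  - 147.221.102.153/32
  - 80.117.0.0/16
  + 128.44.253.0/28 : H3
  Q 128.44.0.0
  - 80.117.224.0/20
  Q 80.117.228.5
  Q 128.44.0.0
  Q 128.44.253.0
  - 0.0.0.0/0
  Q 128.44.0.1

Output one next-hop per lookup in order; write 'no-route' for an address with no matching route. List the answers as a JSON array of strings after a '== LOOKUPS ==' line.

Apply in order:
  add 147.221.102.153/32 -> H0 at depth 32
  add 128.32.0.0/12 -> H3 at depth 12
  ? 147.221.102.153  path d0:-→d1:-→d2:-→d3:-→d4:-→d5:-→d6:-→d7:-→d8:-→d9:-→d10:-→d11:-→d12:-→d13:-→d14:-→d15:-→d16:-→d17:-→d18:-→d19:-→d20:-→d21:-→d22:-→d23:-→d24:-→d25:-→d26:-→d27:-→d28:-→d29:-→d30:-→d31:-→d32:H0  best=H0
  add 128.44.253.0/24 -> H1 at depth 24
  ? 147.221.102.153  path d0:-→d1:-→d2:-→d3:-→d4:-→d5:-→d6:-→d7:-→d8:-→d9:-→d10:-→d11:-→d12:-→d13:-→d14:-→d15:-→d16:-→d17:-→d18:-→d19:-→d20:-→d21:-→d22:-→d23:-→d24:-→d25:-→d26:-→d27:-→d28:-→d29:-→d30:-→d31:-→d32:H0  best=H0
  ? 147.221.230.153  path d0:-→d1:-→d2:-→d3:-→d4:-→d5:-→d6:-→d7:-→d8:-→d9:-→d10:-→d11:-→d12:-→d13:-→d14:-→d15:-→d16:-  best=no-route
  ? 147.221.102.153  path d0:-→d1:-→d2:-→d3:-→d4:-→d5:-→d6:-→d7:-→d8:-→d9:-→d10:-→d11:-→d12:-→d13:-→d14:-→d15:-→d16:-→d17:-→d18:-→d19:-→d20:-→d21:-→d22:-→d23:-→d24:-→d25:-→d26:-→d27:-→d28:-→d29:-→d30:-→d31:-→d32:H0  best=H0
  add 80.117.224.0/20 -> H2 at depth 20
  add 0.0.0.0/0 -> H2 at depth 0
  add 128.44.0.0/16 -> H4 at depth 16
  ? 68.108.240.78  path d0:H2→d1:-→d2:-→d3:-  best=H2
  add 80.117.228.0/24 -> H3 at depth 24
  add 128.44.253.0/24 -> H4 at depth 24
  ? 38.79.1.121  path d0:H2→d1:-  best=H2
  ? 128.32.24.141  path d0:H2→d1:-→d2:-→d3:-→d4:-→d5:-→d6:-→d7:-→d8:-→d9:-→d10:-→d11:-→d12:H3  best=H3
  ? 80.117.228.0  path d0:H2→d1:-→d2:-→d3:-→d4:-→d5:-→d6:-→d7:-→d8:-→d9:-→d10:-→d11:-→d12:-→d13:-→d14:-→d15:-→d16:-→d17:-→d18:-→d19:-→d20:H2→d21:-→d22:-→d23:-→d24:H3  best=H3
  add 0.0.0.0/0 -> H2 at depth 0
  add 80.117.0.0/16 -> H0 at depth 16
  del 147.221.102.153/32 (clear depth 32)
  del 80.117.0.0/16 (clear depth 16)
  add 128.44.253.0/28 -> H3 at depth 28
  ? 128.44.0.0  path d0:H2→d1:-→d2:-→d3:-→d4:-→d5:-→d6:-→d7:-→d8:-→d9:-→d10:-→d11:-→d12:H3→d13:-→d14:-→d15:-→d16:H4  best=H4
  del 80.117.224.0/20 (clear depth 20)
  ? 80.117.228.5  path d0:H2→d1:-→d2:-→d3:-→d4:-→d5:-→d6:-→d7:-→d8:-→d9:-→d10:-→d11:-→d12:-→d13:-→d14:-→d15:-→d16:-→d17:-→d18:-→d19:-→d20:-→d21:-→d22:-→d23:-→d24:H3  best=H3
  ? 128.44.0.0  path d0:H2→d1:-→d2:-→d3:-→d4:-→d5:-→d6:-→d7:-→d8:-→d9:-→d10:-→d11:-→d12:H3→d13:-→d14:-→d15:-→d16:H4  best=H4
  ? 128.44.253.0  path d0:H2→d1:-→d2:-→d3:-→d4:-→d5:-→d6:-→d7:-→d8:-→d9:-→d10:-→d11:-→d12:H3→d13:-→d14:-→d15:-→d16:H4→d17:-→d18:-→d19:-→d20:-→d21:-→d22:-→d23:-→d24:H4→d25:-→d26:-→d27:-→d28:H3  best=H3
  del 0.0.0.0/0 (clear depth 0)
  ? 128.44.0.1  path d0:-→d1:-→d2:-→d3:-→d4:-→d5:-→d6:-→d7:-→d8:-→d9:-→d10:-→d11:-→d12:H3→d13:-→d14:-→d15:-→d16:H4  best=H4

== LOOKUPS ==
["H0","H0","no-route","H0","H2","H2","H3","H3","H4","H3","H4","H3","H4"]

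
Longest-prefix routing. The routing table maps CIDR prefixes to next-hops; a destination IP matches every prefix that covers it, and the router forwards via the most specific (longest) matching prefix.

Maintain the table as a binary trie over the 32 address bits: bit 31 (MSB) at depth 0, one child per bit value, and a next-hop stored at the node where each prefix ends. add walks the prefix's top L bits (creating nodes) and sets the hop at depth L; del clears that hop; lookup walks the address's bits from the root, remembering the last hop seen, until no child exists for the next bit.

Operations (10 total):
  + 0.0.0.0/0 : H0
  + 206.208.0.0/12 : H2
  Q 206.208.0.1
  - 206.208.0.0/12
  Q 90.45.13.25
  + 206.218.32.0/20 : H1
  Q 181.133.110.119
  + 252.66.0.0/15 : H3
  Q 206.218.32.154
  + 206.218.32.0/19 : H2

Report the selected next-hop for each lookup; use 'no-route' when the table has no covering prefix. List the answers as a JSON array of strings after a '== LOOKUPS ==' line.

Apply in order:
  + 0.0.0.0/0 (H0) depth=0
  + 206.208.0.0/12 (H2) depth=12
  ? 206.208.0.1  path d0:H0→d1:-→d2:-→d3:-→d4:-→d5:-→d6:-→d7:-→d8:-→d9:-→d10:-→d11:-→d12:H2  best=H2
  - 206.208.0.0/12 clear@12
  ? 90.45.13.25  path d0:H0  best=H0
  + 206.218.32.0/20 (H1) depth=20
  ? 181.133.110.119  path d0:H0→d1:-  best=H0
  + 252.66.0.0/15 (H3) depth=15
  ? 206.218.32.154  path d0:H0→d1:-→d2:-→d3:-→d4:-→d5:-→d6:-→d7:-→d8:-→d9:-→d10:-→d11:-→d12:-→d13:-→d14:-→d15:-→d16:-→d17:-→d18:-→d19:-→d20:H1  best=H1
  + 206.218.32.0/19 (H2) depth=19

== LOOKUPS ==
["H2","H0","H0","H1"]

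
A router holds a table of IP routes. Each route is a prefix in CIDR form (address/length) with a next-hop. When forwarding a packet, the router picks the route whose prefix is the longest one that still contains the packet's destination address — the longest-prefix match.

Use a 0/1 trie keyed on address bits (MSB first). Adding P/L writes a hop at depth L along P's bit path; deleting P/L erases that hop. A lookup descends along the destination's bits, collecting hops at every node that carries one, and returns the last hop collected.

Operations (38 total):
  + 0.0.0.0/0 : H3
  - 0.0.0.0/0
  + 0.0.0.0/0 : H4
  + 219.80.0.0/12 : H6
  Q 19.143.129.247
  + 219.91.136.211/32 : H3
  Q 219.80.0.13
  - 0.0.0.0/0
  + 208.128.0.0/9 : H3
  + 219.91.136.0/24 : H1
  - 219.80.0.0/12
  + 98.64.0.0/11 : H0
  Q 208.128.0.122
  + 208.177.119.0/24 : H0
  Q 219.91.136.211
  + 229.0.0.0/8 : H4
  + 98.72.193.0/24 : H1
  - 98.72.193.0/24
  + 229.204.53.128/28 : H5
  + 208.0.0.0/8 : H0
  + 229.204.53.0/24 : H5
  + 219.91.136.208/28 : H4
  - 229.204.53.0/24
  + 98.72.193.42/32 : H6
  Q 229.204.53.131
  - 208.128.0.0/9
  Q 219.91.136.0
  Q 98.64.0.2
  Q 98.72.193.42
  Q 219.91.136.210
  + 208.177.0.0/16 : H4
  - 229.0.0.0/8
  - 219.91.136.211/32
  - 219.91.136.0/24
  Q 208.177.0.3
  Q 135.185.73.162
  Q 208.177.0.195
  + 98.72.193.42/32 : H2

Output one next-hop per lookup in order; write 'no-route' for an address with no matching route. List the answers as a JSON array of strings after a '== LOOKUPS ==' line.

Process each operation:
  add 0.0.0.0/0 -> H3 at depth 0
  del 0.0.0.0/0 (clear depth 0)
  add 0.0.0.0/0 -> H4 at depth 0
  add 219.80.0.0/12 -> H6 at depth 12
  Q 19.143.129.247: descend ε ; hops seen [H4] ; pick H4
  add 219.91.136.211/32 -> H3 at depth 32
  Q 219.80.0.13: descend 110110110101 ; hops seen [H4,H6] ; pick H6
  del 0.0.0.0/0 (clear depth 0)
  add 208.128.0.0/9 -> H3 at depth 9
  add 219.91.136.0/24 -> H1 at depth 24
  del 219.80.0.0/12 (clear depth 12)
  add 98.64.0.0/11 -> H0 at depth 11
  Q 208.128.0.122: descend 110100001 ; hops seen [H3] ; pick H3
  add 208.177.119.0/24 -> H0 at depth 24
  Q 219.91.136.211: descend 11011011010110111000100011010011 ; hops seen [H1,H3] ; pick H3
  add 229.0.0.0/8 -> H4 at depth 8
  add 98.72.193.0/24 -> H1 at depth 24
  del 98.72.193.0/24 (clear depth 24)
  add 229.204.53.128/28 -> H5 at depth 28
  add 208.0.0.0/8 -> H0 at depth 8
  add 229.204.53.0/24 -> H5 at depth 24
  add 219.91.136.208/28 -> H4 at depth 28
  del 229.204.53.0/24 (clear depth 24)
  add 98.72.193.42/32 -> H6 at depth 32
  Q 229.204.53.131: descend 1110010111001100001101011000 ; hops seen [H4,H5] ; pick H5
  del 208.128.0.0/9 (clear depth 9)
  Q 219.91.136.0: descend 110110110101101110001000 ; hops seen [H1] ; pick H1
  Q 98.64.0.2: descend 011000100100 ; hops seen [H0] ; pick H0
  Q 98.72.193.42: descend 01100010010010001100000100101010 ; hops seen [H0,H6] ; pick H6
  Q 219.91.136.210: descend 1101101101011011100010001101001 ; hops seen [H1,H4] ; pick H4
  add 208.177.0.0/16 -> H4 at depth 16
  del 229.0.0.0/8 (clear depth 8)
  del 219.91.136.211/32 (clear depth 32)
  del 219.91.136.0/24 (clear depth 24)
  Q 208.177.0.3: descend 11010000101100010 ; hops seen [H0,H4] ; pick H4
  Q 135.185.73.162: descend 1 ; hops seen [∅] ; pick no-route
  Q 208.177.0.195: descend 11010000101100010 ; hops seen [H0,H4] ; pick H4
  add 98.72.193.42/32 -> H2 at depth 32

== LOOKUPS ==
["H4","H6","H3","H3","H5","H1","H0","H6","H4","H4","no-route","H4"]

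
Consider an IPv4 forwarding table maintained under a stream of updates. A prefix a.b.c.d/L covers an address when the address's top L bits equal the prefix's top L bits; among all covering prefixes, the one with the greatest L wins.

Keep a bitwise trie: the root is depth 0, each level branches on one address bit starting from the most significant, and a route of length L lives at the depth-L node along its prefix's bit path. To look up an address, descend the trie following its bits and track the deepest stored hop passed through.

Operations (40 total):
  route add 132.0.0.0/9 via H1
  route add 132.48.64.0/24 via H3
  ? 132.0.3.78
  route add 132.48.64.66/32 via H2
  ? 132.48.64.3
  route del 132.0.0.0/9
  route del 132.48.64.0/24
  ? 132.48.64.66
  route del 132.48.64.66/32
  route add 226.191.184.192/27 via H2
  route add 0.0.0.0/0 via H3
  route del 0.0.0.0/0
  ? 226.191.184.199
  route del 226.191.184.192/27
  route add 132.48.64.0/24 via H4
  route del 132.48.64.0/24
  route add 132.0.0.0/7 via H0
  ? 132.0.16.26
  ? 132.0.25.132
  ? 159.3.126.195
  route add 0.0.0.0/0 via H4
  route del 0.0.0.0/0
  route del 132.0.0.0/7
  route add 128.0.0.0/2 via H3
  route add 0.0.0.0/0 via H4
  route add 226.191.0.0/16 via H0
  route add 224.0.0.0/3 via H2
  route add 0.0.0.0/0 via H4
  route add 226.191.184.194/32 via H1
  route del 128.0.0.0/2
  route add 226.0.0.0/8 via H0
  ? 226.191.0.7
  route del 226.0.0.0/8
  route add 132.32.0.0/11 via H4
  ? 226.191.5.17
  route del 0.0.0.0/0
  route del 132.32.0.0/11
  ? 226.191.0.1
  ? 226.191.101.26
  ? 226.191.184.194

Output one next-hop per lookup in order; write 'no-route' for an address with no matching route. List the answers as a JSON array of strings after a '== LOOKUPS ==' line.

Apply in order:
  add 132.0.0.0/9 -> H1 at depth 9
  add 132.48.64.0/24 -> H3 at depth 24
  lookup 132.0.3.78: bits 1000010000 walk d0:-→d1:-→d2:-→d3:-→d4:-→d5:-→d6:-→d7:-→d8:-→d9:H1→d10:- -> H1
  add 132.48.64.66/32 -> H2 at depth 32
  lookup 132.48.64.3: bits 1000010000110000010000000 walk d0:-→d1:-→d2:-→d3:-→d4:-→d5:-→d6:-→d7:-→d8:-→d9:H1→d10:-→d11:-→d12:-→d13:-→d14:-→d15:-→d16:-→d17:-→d18:-→d19:-→d20:-→d21:-→d22:-→d23:-→d24:H3→d25:- -> H3
  - 132.0.0.0/9 clear@9
  - 132.48.64.0/24 clear@24
  lookup 132.48.64.66: bits 10000100001100000100000001000010 walk d0:-→d1:-→d2:-→d3:-→d4:-→d5:-→d6:-→d7:-→d8:-→d9:-→d10:-→d11:-→d12:-→d13:-→d14:-→d15:-→d16:-→d17:-→d18:-→d19:-→d20:-→d21:-→d22:-→d23:-→d24:-→d25:-→d26:-→d27:-→d28:-→d29:-→d30:-→d31:-→d32:H2 -> H2
  - 132.48.64.66/32 clear@32
  add 226.191.184.192/27 -> H2 at depth 27
  add 0.0.0.0/0 -> H3 at depth 0
  - 0.0.0.0/0 clear@0
  lookup 226.191.184.199: bits 111000101011111110111000110 walk d0:-→d1:-→d2:-→d3:-→d4:-→d5:-→d6:-→d7:-→d8:-→d9:-→d10:-→d11:-→d12:-→d13:-→d14:-→d15:-→d16:-→d17:-→d18:-→d19:-→d20:-→d21:-→d22:-→d23:-→d24:-→d25:-→d26:-→d27:H2 -> H2
  - 226.191.184.192/27 clear@27
  add 132.48.64.0/24 -> H4 at depth 24
  - 132.48.64.0/24 clear@24
  add 132.0.0.0/7 -> H0 at depth 7
  lookup 132.0.16.26: bits 1000010000 walk d0:-→d1:-→d2:-→d3:-→d4:-→d5:-→d6:-→d7:H0→d8:-→d9:-→d10:- -> H0
  lookup 132.0.25.132: bits 1000010000 walk d0:-→d1:-→d2:-→d3:-→d4:-→d5:-→d6:-→d7:H0→d8:-→d9:-→d10:- -> H0
  lookup 159.3.126.195: bits 100 walk d0:-→d1:-→d2:-→d3:- -> no-route
  add 0.0.0.0/0 -> H4 at depth 0
  - 0.0.0.0/0 clear@0
  - 132.0.0.0/7 clear@7
  add 128.0.0.0/2 -> H3 at depth 2
  add 0.0.0.0/0 -> H4 at depth 0
  add 226.191.0.0/16 -> H0 at depth 16
  add 224.0.0.0/3 -> H2 at depth 3
  add 0.0.0.0/0 -> H4 at depth 0
  add 226.191.184.194/32 -> H1 at depth 32
  - 128.0.0.0/2 clear@2
  add 226.0.0.0/8 -> H0 at depth 8
  lookup 226.191.0.7: bits 1110001010111111 walk d0:H4→d1:-→d2:-→d3:H2→d4:-→d5:-→d6:-→d7:-→d8:H0→d9:-→d10:-→d11:-→d12:-→d13:-→d14:-→d15:-→d16:H0 -> H0
  - 226.0.0.0/8 clear@8
  add 132.32.0.0/11 -> H4 at depth 11
  lookup 226.191.5.17: bits 1110001010111111 walk d0:H4→d1:-→d2:-→d3:H2→d4:-→d5:-→d6:-→d7:-→d8:-→d9:-→d10:-→d11:-→d12:-→d13:-→d14:-→d15:-→d16:H0 -> H0
  - 0.0.0.0/0 clear@0
  - 132.32.0.0/11 clear@11
  lookup 226.191.0.1: bits 1110001010111111 walk d0:-→d1:-→d2:-→d3:H2→d4:-→d5:-→d6:-→d7:-→d8:-→d9:-→d10:-→d11:-→d12:-→d13:-→d14:-→d15:-→d16:H0 -> H0
  lookup 226.191.101.26: bits 1110001010111111 walk d0:-→d1:-→d2:-→d3:H2→d4:-→d5:-→d6:-→d7:-→d8:-→d9:-→d10:-→d11:-→d12:-→d13:-→d14:-→d15:-→d16:H0 -> H0
  lookup 226.191.184.194: bits 11100010101111111011100011000010 walk d0:-→d1:-→d2:-→d3:H2→d4:-→d5:-→d6:-→d7:-→d8:-→d9:-→d10:-→d11:-→d12:-→d13:-→d14:-→d15:-→d16:H0→d17:-→d18:-→d19:-→d20:-→d21:-→d22:-→d23:-→d24:-→d25:-→d26:-→d27:-→d28:-→d29:-→d30:-→d31:-→d32:H1 -> H1

== LOOKUPS ==
["H1","H3","H2","H2","H0","H0","no-route","H0","H0","H0","H0","H1"]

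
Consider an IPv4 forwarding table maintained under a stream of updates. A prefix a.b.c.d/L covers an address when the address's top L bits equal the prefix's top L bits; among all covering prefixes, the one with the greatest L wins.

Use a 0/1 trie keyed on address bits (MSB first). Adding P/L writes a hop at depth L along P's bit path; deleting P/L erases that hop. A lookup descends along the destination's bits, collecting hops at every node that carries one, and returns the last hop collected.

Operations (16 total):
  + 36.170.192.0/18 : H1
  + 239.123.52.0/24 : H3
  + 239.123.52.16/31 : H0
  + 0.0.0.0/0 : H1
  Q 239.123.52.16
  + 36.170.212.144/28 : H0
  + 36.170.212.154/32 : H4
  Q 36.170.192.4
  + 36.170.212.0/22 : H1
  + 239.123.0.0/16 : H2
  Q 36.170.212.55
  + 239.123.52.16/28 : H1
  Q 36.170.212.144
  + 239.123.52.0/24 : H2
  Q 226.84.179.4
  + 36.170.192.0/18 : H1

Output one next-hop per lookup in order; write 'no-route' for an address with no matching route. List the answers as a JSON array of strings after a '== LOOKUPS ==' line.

Process each operation:
  + 36.170.192.0/18 (H1) depth=18
  + 239.123.52.0/24 (H3) depth=24
  + 239.123.52.16/31 (H0) depth=31
  + 0.0.0.0/0 (H1) depth=0
  ? 239.123.52.16  path d0:H1→d1:-→d2:-→d3:-→d4:-→d5:-→d6:-→d7:-→d8:-→d9:-→d10:-→d11:-→d12:-→d13:-→d14:-→d15:-→d16:-→d17:-→d18:-→d19:-→d20:-→d21:-→d22:-→d23:-→d24:H3→d25:-→d26:-→d27:-→d28:-→d29:-→d30:-→d31:H0  best=H0
  + 36.170.212.144/28 (H0) depth=28
  + 36.170.212.154/32 (H4) depth=32
  ? 36.170.192.4  path d0:H1→d1:-→d2:-→d3:-→d4:-→d5:-→d6:-→d7:-→d8:-→d9:-→d10:-→d11:-→d12:-→d13:-→d14:-→d15:-→d16:-→d17:-→d18:H1→d19:-  best=H1
  + 36.170.212.0/22 (H1) depth=22
  + 239.123.0.0/16 (H2) depth=16
  ? 36.170.212.55  path d0:H1→d1:-→d2:-→d3:-→d4:-→d5:-→d6:-→d7:-→d8:-→d9:-→d10:-→d11:-→d12:-→d13:-→d14:-→d15:-→d16:-→d17:-→d18:H1→d19:-→d20:-→d21:-→d22:H1→d23:-→d24:-  best=H1
  + 239.123.52.16/28 (H1) depth=28
  ? 36.170.212.144  path d0:H1→d1:-→d2:-→d3:-→d4:-→d5:-→d6:-→d7:-→d8:-→d9:-→d10:-→d11:-→d12:-→d13:-→d14:-→d15:-→d16:-→d17:-→d18:H1→d19:-→d20:-→d21:-→d22:H1→d23:-→d24:-→d25:-→d26:-→d27:-→d28:H0  best=H0
  + 239.123.52.0/24 (H2) depth=24
  ? 226.84.179.4  path d0:H1→d1:-→d2:-→d3:-→d4:-  best=H1
  + 36.170.192.0/18 (H1) depth=18

== LOOKUPS ==
["H0","H1","H1","H0","H1"]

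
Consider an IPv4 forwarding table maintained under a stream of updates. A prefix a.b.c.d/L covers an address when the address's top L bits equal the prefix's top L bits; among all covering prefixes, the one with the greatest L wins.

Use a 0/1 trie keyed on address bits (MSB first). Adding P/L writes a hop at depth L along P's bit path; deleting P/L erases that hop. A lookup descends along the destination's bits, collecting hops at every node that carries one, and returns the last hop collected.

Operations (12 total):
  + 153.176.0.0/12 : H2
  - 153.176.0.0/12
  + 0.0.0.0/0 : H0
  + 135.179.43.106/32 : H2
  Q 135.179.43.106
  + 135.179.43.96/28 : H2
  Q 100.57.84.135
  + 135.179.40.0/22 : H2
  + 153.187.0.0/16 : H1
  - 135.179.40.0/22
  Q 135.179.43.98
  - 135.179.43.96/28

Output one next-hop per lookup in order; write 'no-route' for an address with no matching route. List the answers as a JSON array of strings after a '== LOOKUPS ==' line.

Process each operation:
  + 153.176.0.0/12 (H2) depth=12
  del 153.176.0.0/12 (clear depth 12)
  + 0.0.0.0/0 (H0) depth=0
  + 135.179.43.106/32 (H2) depth=32
  ? 135.179.43.106  path d0:H0→d1:-→d2:-→d3:-→d4:-→d5:-→d6:-→d7:-→d8:-→d9:-→d10:-→d11:-→d12:-→d13:-→d14:-→d15:-→d16:-→d17:-→d18:-→d19:-→d20:-→d21:-→d22:-→d23:-→d24:-→d25:-→d26:-→d27:-→d28:-→d29:-→d30:-→d31:-→d32:H2  best=H2
  + 135.179.43.96/28 (H2) depth=28
  ? 100.57.84.135  path d0:H0  best=H0
  + 135.179.40.0/22 (H2) depth=22
  + 153.187.0.0/16 (H1) depth=16
  del 135.179.40.0/22 (clear depth 22)
  ? 135.179.43.98  path d0:H0→d1:-→d2:-→d3:-→d4:-→d5:-→d6:-→d7:-→d8:-→d9:-→d10:-→d11:-→d12:-→d13:-→d14:-→d15:-→d16:-→d17:-→d18:-→d19:-→d20:-→d21:-→d22:-→d23:-→d24:-→d25:-→d26:-→d27:-→d28:H2  best=H2
  del 135.179.43.96/28 (clear depth 28)

== LOOKUPS ==
["H2","H0","H2"]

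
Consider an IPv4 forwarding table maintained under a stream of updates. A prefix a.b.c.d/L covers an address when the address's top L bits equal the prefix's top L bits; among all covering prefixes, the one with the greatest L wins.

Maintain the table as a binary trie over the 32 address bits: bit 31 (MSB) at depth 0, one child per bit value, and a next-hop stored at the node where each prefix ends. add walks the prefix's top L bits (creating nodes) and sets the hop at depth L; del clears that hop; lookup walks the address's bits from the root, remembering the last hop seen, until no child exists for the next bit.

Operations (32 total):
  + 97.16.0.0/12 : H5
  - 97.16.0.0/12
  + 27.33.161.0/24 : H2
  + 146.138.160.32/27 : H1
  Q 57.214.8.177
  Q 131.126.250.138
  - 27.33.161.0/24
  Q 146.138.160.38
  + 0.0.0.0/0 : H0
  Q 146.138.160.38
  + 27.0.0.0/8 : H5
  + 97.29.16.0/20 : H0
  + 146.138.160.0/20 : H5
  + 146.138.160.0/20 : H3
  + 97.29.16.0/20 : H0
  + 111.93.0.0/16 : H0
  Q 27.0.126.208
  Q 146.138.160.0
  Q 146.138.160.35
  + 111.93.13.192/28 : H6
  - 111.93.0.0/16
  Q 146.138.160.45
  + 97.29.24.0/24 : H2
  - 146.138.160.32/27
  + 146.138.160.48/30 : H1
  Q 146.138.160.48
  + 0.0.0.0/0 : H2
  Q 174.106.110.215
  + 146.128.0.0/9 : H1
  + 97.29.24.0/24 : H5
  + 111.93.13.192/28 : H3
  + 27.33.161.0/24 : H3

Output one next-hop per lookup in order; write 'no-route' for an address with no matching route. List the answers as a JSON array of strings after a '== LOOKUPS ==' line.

Process each operation:
  + 97.16.0.0/12 (H5) depth=12
  - 97.16.0.0/12 clear@12
  + 27.33.161.0/24 (H2) depth=24
  + 146.138.160.32/27 (H1) depth=27
  lookup 57.214.8.177: bits 00 walk d0:-→d1:-→d2:- -> no-route
  lookup 131.126.250.138: bits 100 walk d0:-→d1:-→d2:-→d3:- -> no-route
  - 27.33.161.0/24 clear@24
  lookup 146.138.160.38: bits 100100101000101010100000001 walk d0:-→d1:-→d2:-→d3:-→d4:-→d5:-→d6:-→d7:-→d8:-→d9:-→d10:-→d11:-→d12:-→d13:-→d14:-→d15:-→d16:-→d17:-→d18:-→d19:-→d20:-→d21:-→d22:-→d23:-→d24:-→d25:-→d26:-→d27:H1 -> H1
  + 0.0.0.0/0 (H0) depth=0
  lookup 146.138.160.38: bits 100100101000101010100000001 walk d0:H0→d1:-→d2:-→d3:-→d4:-→d5:-→d6:-→d7:-→d8:-→d9:-→d10:-→d11:-→d12:-→d13:-→d14:-→d15:-→d16:-→d17:-→d18:-→d19:-→d20:-→d21:-→d22:-→d23:-→d24:-→d25:-→d26:-→d27:H1 -> H1
  + 27.0.0.0/8 (H5) depth=8
  + 97.29.16.0/20 (H0) depth=20
  + 146.138.160.0/20 (H5) depth=20
  + 146.138.160.0/20 (H3) depth=20
  + 97.29.16.0/20 (H0) depth=20
  + 111.93.0.0/16 (H0) depth=16
  lookup 27.0.126.208: bits 0001101100 walk d0:H0→d1:-→d2:-→d3:-→d4:-→d5:-→d6:-→d7:-→d8:H5→d9:-→d10:- -> H5
  lookup 146.138.160.0: bits 10010010100010101010000000 walk d0:H0→d1:-→d2:-→d3:-→d4:-→d5:-→d6:-→d7:-→d8:-→d9:-→d10:-→d11:-→d12:-→d13:-→d14:-→d15:-→d16:-→d17:-→d18:-→d19:-→d20:H3→d21:-→d22:-→d23:-→d24:-→d25:-→d26:- -> H3
  lookup 146.138.160.35: bits 100100101000101010100000001 walk d0:H0→d1:-→d2:-→d3:-→d4:-→d5:-→d6:-→d7:-→d8:-→d9:-→d10:-→d11:-→d12:-→d13:-→d14:-→d15:-→d16:-→d17:-→d18:-→d19:-→d20:H3→d21:-→d22:-→d23:-→d24:-→d25:-→d26:-→d27:H1 -> H1
  + 111.93.13.192/28 (H6) depth=28
  - 111.93.0.0/16 clear@16
  lookup 146.138.160.45: bits 100100101000101010100000001 walk d0:H0→d1:-→d2:-→d3:-→d4:-→d5:-→d6:-→d7:-→d8:-→d9:-→d10:-→d11:-→d12:-→d13:-→d14:-→d15:-→d16:-→d17:-→d18:-→d19:-→d20:H3→d21:-→d22:-→d23:-→d24:-→d25:-→d26:-→d27:H1 -> H1
  + 97.29.24.0/24 (H2) depth=24
  - 146.138.160.32/27 clear@27
  + 146.138.160.48/30 (H1) depth=30
  lookup 146.138.160.48: bits 100100101000101010100000001100 walk d0:H0→d1:-→d2:-→d3:-→d4:-→d5:-→d6:-→d7:-→d8:-→d9:-→d10:-→d11:-→d12:-→d13:-→d14:-→d15:-→d16:-→d17:-→d18:-→d19:-→d20:H3→d21:-→d22:-→d23:-→d24:-→d25:-→d26:-→d27:-→d28:-→d29:-→d30:H1 -> H1
  + 0.0.0.0/0 (H2) depth=0
  lookup 174.106.110.215: bits 10 walk d0:H2→d1:-→d2:- -> H2
  + 146.128.0.0/9 (H1) depth=9
  + 97.29.24.0/24 (H5) depth=24
  + 111.93.13.192/28 (H3) depth=28
  + 27.33.161.0/24 (H3) depth=24

== LOOKUPS ==
["no-route","no-route","H1","H1","H5","H3","H1","H1","H1","H2"]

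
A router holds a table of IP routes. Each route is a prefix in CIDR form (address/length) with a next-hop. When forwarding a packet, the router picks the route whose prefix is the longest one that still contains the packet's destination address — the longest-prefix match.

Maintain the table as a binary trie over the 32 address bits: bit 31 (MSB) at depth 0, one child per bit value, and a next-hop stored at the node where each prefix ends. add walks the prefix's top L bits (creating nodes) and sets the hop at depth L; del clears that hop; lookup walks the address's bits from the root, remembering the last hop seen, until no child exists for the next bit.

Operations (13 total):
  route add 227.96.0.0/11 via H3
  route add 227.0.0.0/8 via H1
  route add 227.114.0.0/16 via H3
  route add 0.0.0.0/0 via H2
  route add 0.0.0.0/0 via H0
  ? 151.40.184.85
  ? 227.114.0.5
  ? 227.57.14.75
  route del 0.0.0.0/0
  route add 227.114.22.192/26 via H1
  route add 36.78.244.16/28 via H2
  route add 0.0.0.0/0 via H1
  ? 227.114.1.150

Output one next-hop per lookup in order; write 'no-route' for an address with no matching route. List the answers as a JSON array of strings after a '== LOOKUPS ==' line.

Process each operation:
  + 227.96.0.0/11 (H3) depth=11
  + 227.0.0.0/8 (H1) depth=8
  + 227.114.0.0/16 (H3) depth=16
  + 0.0.0.0/0 (H2) depth=0
  + 0.0.0.0/0 (H0) depth=0
  Q 151.40.184.85: descend 1 ; hops seen [H0] ; pick H0
  Q 227.114.0.5: descend 1110001101110010 ; hops seen [H0,H1,H3,H3] ; pick H3
  Q 227.57.14.75: descend 111000110 ; hops seen [H0,H1] ; pick H1
  - 0.0.0.0/0 clear@0
  + 227.114.22.192/26 (H1) depth=26
  + 36.78.244.16/28 (H2) depth=28
  + 0.0.0.0/0 (H1) depth=0
  Q 227.114.1.150: descend 1110001101110010000 ; hops seen [H1,H1,H3,H3] ; pick H3

== LOOKUPS ==
["H0","H3","H1","H3"]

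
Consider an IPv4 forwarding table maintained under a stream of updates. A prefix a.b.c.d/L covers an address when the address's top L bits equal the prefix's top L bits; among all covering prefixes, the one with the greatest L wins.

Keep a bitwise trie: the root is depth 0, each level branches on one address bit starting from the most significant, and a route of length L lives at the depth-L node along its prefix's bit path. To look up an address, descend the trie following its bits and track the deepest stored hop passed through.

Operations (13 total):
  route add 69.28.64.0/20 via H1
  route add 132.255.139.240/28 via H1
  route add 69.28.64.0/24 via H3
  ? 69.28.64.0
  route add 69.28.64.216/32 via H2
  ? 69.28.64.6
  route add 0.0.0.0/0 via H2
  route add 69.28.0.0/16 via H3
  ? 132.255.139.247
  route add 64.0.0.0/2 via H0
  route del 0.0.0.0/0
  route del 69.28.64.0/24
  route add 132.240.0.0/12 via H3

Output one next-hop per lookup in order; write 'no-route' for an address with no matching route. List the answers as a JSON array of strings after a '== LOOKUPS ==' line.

Trace:
  + 69.28.64.0/20 (H1) depth=20
  + 132.255.139.240/28 (H1) depth=28
  + 69.28.64.0/24 (H3) depth=24
  Q 69.28.64.0: descend 010001010001110001000000 ; hops seen [H1,H3] ; pick H3
  + 69.28.64.216/32 (H2) depth=32
  Q 69.28.64.6: descend 010001010001110001000000 ; hops seen [H1,H3] ; pick H3
  + 0.0.0.0/0 (H2) depth=0
  + 69.28.0.0/16 (H3) depth=16
  Q 132.255.139.247: descend 1000010011111111100010111111 ; hops seen [H2,H1] ; pick H1
  + 64.0.0.0/2 (H0) depth=2
  del 0.0.0.0/0 (clear depth 0)
  del 69.28.64.0/24 (clear depth 24)
  + 132.240.0.0/12 (H3) depth=12

== LOOKUPS ==
["H3","H3","H1"]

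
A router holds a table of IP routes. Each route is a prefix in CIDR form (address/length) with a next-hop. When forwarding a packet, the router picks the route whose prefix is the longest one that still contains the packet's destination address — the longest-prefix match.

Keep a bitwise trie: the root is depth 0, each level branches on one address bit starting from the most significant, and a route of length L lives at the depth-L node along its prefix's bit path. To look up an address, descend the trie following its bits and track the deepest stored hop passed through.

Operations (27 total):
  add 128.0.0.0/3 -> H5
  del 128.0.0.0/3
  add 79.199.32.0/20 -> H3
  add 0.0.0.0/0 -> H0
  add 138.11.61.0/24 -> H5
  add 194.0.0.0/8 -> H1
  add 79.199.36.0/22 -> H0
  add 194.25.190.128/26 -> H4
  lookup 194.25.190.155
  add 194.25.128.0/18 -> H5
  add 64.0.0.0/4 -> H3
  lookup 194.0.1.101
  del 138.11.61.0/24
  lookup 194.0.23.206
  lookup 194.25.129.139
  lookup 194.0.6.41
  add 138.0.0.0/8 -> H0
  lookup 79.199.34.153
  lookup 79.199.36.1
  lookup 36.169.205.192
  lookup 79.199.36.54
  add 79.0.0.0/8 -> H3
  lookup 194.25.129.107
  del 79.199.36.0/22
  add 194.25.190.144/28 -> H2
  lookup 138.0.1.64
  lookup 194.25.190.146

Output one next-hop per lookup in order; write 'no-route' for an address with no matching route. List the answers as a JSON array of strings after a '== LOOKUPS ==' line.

Trace:
  + 128.0.0.0/3 (H5) depth=3
  - 128.0.0.0/3 clear@3
  + 79.199.32.0/20 (H3) depth=20
  + 0.0.0.0/0 (H0) depth=0
  + 138.11.61.0/24 (H5) depth=24
  + 194.0.0.0/8 (H1) depth=8
  + 79.199.36.0/22 (H0) depth=22
  + 194.25.190.128/26 (H4) depth=26
  ? 194.25.190.155  path d0:H0→d1:-→d2:-→d3:-→d4:-→d5:-→d6:-→d7:-→d8:H1→d9:-→d10:-→d11:-→d12:-→d13:-→d14:-→d15:-→d16:-→d17:-→d18:-→d19:-→d20:-→d21:-→d22:-→d23:-→d24:-→d25:-→d26:H4  best=H4
  + 194.25.128.0/18 (H5) depth=18
  + 64.0.0.0/4 (H3) depth=4
  ? 194.0.1.101  path d0:H0→d1:-→d2:-→d3:-→d4:-→d5:-→d6:-→d7:-→d8:H1→d9:-→d10:-→d11:-  best=H1
  - 138.11.61.0/24 clear@24
  ? 194.0.23.206  path d0:H0→d1:-→d2:-→d3:-→d4:-→d5:-→d6:-→d7:-→d8:H1→d9:-→d10:-→d11:-  best=H1
  ? 194.25.129.139  path d0:H0→d1:-→d2:-→d3:-→d4:-→d5:-→d6:-→d7:-→d8:H1→d9:-→d10:-→d11:-→d12:-→d13:-→d14:-→d15:-→d16:-→d17:-→d18:H5  best=H5
  ? 194.0.6.41  path d0:H0→d1:-→d2:-→d3:-→d4:-→d5:-→d6:-→d7:-→d8:H1→d9:-→d10:-→d11:-  best=H1
  + 138.0.0.0/8 (H0) depth=8
  ? 79.199.34.153  path d0:H0→d1:-→d2:-→d3:-→d4:H3→d5:-→d6:-→d7:-→d8:-→d9:-→d10:-→d11:-→d12:-→d13:-→d14:-→d15:-→d16:-→d17:-→d18:-→d19:-→d20:H3→d21:-  best=H3
  ? 79.199.36.1  path d0:H0→d1:-→d2:-→d3:-→d4:H3→d5:-→d6:-→d7:-→d8:-→d9:-→d10:-→d11:-→d12:-→d13:-→d14:-→d15:-→d16:-→d17:-→d18:-→d19:-→d20:H3→d21:-→d22:H0  best=H0
  ? 36.169.205.192  path d0:H0→d1:-  best=H0
  ? 79.199.36.54  path d0:H0→d1:-→d2:-→d3:-→d4:H3→d5:-→d6:-→d7:-→d8:-→d9:-→d10:-→d11:-→d12:-→d13:-→d14:-→d15:-→d16:-→d17:-→d18:-→d19:-→d20:H3→d21:-→d22:H0  best=H0
  + 79.0.0.0/8 (H3) depth=8
  ? 194.25.129.107  path d0:H0→d1:-→d2:-→d3:-→d4:-→d5:-→d6:-→d7:-→d8:H1→d9:-→d10:-→d11:-→d12:-→d13:-→d14:-→d15:-→d16:-→d17:-→d18:H5  best=H5
  - 79.199.36.0/22 clear@22
  + 194.25.190.144/28 (H2) depth=28
  ? 138.0.1.64  path d0:H0→d1:-→d2:-→d3:-→d4:-→d5:-→d6:-→d7:-→d8:H0→d9:-→d10:-→d11:-→d12:-  best=H0
  ? 194.25.190.146  path d0:H0→d1:-→d2:-→d3:-→d4:-→d5:-→d6:-→d7:-→d8:H1→d9:-→d10:-→d11:-→d12:-→d13:-→d14:-→d15:-→d16:-→d17:-→d18:H5→d19:-→d20:-→d21:-→d22:-→d23:-→d24:-→d25:-→d26:H4→d27:-→d28:H2  best=H2

== LOOKUPS ==
["H4","H1","H1","H5","H1","H3","H0","H0","H0","H5","H0","H2"]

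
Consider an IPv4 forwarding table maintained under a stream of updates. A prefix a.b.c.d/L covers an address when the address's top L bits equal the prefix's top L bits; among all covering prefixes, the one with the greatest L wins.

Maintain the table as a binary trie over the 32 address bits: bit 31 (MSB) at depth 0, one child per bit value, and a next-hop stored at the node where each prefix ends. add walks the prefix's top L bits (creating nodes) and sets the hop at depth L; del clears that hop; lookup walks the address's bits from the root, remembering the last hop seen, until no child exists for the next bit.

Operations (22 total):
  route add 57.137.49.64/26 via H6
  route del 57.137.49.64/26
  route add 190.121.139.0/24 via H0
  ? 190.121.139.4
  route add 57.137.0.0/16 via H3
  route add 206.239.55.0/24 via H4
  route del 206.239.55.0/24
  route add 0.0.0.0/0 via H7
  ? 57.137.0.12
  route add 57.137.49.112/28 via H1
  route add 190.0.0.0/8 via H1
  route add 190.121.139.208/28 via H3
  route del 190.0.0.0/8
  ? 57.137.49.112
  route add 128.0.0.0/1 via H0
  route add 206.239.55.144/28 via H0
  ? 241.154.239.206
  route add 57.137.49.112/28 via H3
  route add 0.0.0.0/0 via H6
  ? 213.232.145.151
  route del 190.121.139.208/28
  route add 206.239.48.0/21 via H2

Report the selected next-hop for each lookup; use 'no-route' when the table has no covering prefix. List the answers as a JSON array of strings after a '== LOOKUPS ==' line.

Process each operation:
  + 57.137.49.64/26 (H6) depth=26
  del 57.137.49.64/26 (clear depth 26)
  + 190.121.139.0/24 (H0) depth=24
  Q 190.121.139.4: descend 101111100111100110001011 ; hops seen [H0] ; pick H0
  + 57.137.0.0/16 (H3) depth=16
  + 206.239.55.0/24 (H4) depth=24
  del 206.239.55.0/24 (clear depth 24)
  + 0.0.0.0/0 (H7) depth=0
  Q 57.137.0.12: descend 001110011000100100 ; hops seen [H7,H3] ; pick H3
  + 57.137.49.112/28 (H1) depth=28
  + 190.0.0.0/8 (H1) depth=8
  + 190.121.139.208/28 (H3) depth=28
  del 190.0.0.0/8 (clear depth 8)
  Q 57.137.49.112: descend 0011100110001001001100010111 ; hops seen [H7,H3,H1] ; pick H1
  + 128.0.0.0/1 (H0) depth=1
  + 206.239.55.144/28 (H0) depth=28
  Q 241.154.239.206: descend 11 ; hops seen [H7,H0] ; pick H0
  + 57.137.49.112/28 (H3) depth=28
  + 0.0.0.0/0 (H6) depth=0
  Q 213.232.145.151: descend 110 ; hops seen [H6,H0] ; pick H0
  del 190.121.139.208/28 (clear depth 28)
  + 206.239.48.0/21 (H2) depth=21

== LOOKUPS ==
["H0","H3","H1","H0","H0"]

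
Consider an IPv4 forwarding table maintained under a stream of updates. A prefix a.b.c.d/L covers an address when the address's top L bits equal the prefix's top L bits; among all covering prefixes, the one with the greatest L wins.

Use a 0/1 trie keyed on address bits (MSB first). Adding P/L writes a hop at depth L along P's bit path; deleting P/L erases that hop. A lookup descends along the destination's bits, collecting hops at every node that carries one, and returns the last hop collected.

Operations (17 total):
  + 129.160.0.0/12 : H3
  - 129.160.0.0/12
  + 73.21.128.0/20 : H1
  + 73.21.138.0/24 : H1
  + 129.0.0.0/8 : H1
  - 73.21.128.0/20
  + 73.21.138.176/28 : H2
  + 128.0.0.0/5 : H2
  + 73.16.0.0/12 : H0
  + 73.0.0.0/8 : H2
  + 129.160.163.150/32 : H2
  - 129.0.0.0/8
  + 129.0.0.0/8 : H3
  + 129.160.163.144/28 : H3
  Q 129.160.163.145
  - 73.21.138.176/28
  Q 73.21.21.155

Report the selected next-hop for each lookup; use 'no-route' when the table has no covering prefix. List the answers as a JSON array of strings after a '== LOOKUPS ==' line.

Process each operation:
  + 129.160.0.0/12 (H3) depth=12
  del 129.160.0.0/12 (clear depth 12)
  + 73.21.128.0/20 (H1) depth=20
  + 73.21.138.0/24 (H1) depth=24
  + 129.0.0.0/8 (H1) depth=8
  del 73.21.128.0/20 (clear depth 20)
  + 73.21.138.176/28 (H2) depth=28
  + 128.0.0.0/5 (H2) depth=5
  + 73.16.0.0/12 (H0) depth=12
  + 73.0.0.0/8 (H2) depth=8
  + 129.160.163.150/32 (H2) depth=32
  del 129.0.0.0/8 (clear depth 8)
  + 129.0.0.0/8 (H3) depth=8
  + 129.160.163.144/28 (H3) depth=28
  ? 129.160.163.145  path d0:-→d1:-→d2:-→d3:-→d4:-→d5:H2→d6:-→d7:-→d8:H3→d9:-→d10:-→d11:-→d12:-→d13:-→d14:-→d15:-→d16:-→d17:-→d18:-→d19:-→d20:-→d21:-→d22:-→d23:-→d24:-→d25:-→d26:-→d27:-→d28:H3→d29:-  best=H3
  del 73.21.138.176/28 (clear depth 28)
  ? 73.21.21.155  path d0:-→d1:-→d2:-→d3:-→d4:-→d5:-→d6:-→d7:-→d8:H2→d9:-→d10:-→d11:-→d12:H0→d13:-→d14:-→d15:-→d16:-  best=H0

== LOOKUPS ==
["H3","H0"]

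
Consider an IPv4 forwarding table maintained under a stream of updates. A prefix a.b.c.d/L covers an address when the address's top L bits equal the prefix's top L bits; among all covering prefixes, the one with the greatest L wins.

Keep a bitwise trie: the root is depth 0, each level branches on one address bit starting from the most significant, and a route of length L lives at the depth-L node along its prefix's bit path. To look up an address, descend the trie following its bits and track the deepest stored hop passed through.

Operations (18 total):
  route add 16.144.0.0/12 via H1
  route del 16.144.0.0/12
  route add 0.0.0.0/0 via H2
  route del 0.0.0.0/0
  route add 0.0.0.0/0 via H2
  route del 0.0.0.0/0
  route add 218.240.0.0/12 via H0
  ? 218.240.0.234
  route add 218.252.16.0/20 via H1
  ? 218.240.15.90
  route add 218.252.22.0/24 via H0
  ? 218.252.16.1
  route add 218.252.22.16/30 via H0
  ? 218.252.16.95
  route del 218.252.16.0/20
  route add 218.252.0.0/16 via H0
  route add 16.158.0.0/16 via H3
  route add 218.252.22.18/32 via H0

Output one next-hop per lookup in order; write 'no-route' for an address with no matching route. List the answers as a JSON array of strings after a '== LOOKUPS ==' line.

Process each operation:
  add 16.144.0.0/12 -> H1 at depth 12
  del 16.144.0.0/12 (clear depth 12)
  add 0.0.0.0/0 -> H2 at depth 0
  del 0.0.0.0/0 (clear depth 0)
  add 0.0.0.0/0 -> H2 at depth 0
  del 0.0.0.0/0 (clear depth 0)
  add 218.240.0.0/12 -> H0 at depth 12
  Q 218.240.0.234: descend 110110101111 ; hops seen [H0] ; pick H0
  add 218.252.16.0/20 -> H1 at depth 20
  Q 218.240.15.90: descend 110110101111 ; hops seen [H0] ; pick H0
  add 218.252.22.0/24 -> H0 at depth 24
  Q 218.252.16.1: descend 110110101111110000010 ; hops seen [H0,H1] ; pick H1
  add 218.252.22.16/30 -> H0 at depth 30
  Q 218.252.16.95: descend 110110101111110000010 ; hops seen [H0,H1] ; pick H1
  del 218.252.16.0/20 (clear depth 20)
  add 218.252.0.0/16 -> H0 at depth 16
  add 16.158.0.0/16 -> H3 at depth 16
  add 218.252.22.18/32 -> H0 at depth 32

== LOOKUPS ==
["H0","H0","H1","H1"]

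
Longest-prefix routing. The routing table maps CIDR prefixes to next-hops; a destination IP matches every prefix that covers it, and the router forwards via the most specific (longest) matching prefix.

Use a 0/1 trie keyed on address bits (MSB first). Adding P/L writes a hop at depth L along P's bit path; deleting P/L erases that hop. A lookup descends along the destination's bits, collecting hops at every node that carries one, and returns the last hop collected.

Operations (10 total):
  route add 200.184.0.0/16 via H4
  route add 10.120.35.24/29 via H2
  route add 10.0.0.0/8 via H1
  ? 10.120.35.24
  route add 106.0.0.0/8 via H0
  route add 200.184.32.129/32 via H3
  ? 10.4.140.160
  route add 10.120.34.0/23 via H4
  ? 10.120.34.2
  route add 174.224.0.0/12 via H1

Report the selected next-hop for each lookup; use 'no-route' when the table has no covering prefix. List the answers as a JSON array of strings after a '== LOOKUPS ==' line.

Process each operation:
  + 200.184.0.0/16 (H4) depth=16
  + 10.120.35.24/29 (H2) depth=29
  + 10.0.0.0/8 (H1) depth=8
  lookup 10.120.35.24: bits 00001010011110000010001100011 walk d0:-→d1:-→d2:-→d3:-→d4:-→d5:-→d6:-→d7:-→d8:H1→d9:-→d10:-→d11:-→d12:-→d13:-→d14:-→d15:-→d16:-→d17:-→d18:-→d19:-→d20:-→d21:-→d22:-→d23:-→d24:-→d25:-→d26:-→d27:-→d28:-→d29:H2 -> H2
  + 106.0.0.0/8 (H0) depth=8
  + 200.184.32.129/32 (H3) depth=32
  lookup 10.4.140.160: bits 000010100 walk d0:-→d1:-→d2:-→d3:-→d4:-→d5:-→d6:-→d7:-→d8:H1→d9:- -> H1
  + 10.120.34.0/23 (H4) depth=23
  lookup 10.120.34.2: bits 00001010011110000010001 walk d0:-→d1:-→d2:-→d3:-→d4:-→d5:-→d6:-→d7:-→d8:H1→d9:-→d10:-→d11:-→d12:-→d13:-→d14:-→d15:-→d16:-→d17:-→d18:-→d19:-→d20:-→d21:-→d22:-→d23:H4 -> H4
  + 174.224.0.0/12 (H1) depth=12

== LOOKUPS ==
["H2","H1","H4"]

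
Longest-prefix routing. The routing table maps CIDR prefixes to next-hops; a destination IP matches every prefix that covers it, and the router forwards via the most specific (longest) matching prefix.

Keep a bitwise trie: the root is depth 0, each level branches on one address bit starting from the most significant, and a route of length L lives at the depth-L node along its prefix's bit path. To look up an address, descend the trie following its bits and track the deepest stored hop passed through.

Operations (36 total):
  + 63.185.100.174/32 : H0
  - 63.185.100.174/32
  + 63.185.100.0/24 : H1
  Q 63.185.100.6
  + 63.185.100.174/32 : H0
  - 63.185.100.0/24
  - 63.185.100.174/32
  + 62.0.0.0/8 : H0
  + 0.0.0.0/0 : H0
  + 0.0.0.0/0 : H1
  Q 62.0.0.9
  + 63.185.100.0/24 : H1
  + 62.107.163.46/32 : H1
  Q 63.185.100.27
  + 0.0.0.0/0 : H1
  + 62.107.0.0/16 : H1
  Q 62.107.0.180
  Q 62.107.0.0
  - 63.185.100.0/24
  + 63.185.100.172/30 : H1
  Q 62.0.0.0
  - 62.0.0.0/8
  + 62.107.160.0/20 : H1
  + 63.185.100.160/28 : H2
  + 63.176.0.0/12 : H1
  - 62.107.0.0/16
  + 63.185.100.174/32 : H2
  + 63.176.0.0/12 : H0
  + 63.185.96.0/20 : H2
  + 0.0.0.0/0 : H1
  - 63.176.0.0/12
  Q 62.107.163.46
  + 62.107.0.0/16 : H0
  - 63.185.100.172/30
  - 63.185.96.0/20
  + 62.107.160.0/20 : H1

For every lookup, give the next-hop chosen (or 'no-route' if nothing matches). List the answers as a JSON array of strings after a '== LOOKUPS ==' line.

Apply in order:
  + 63.185.100.174/32 (H0) depth=32
  - 63.185.100.174/32 clear@32
  + 63.185.100.0/24 (H1) depth=24
  Q 63.185.100.6: descend 001111111011100101100100 ; hops seen [H1] ; pick H1
  + 63.185.100.174/32 (H0) depth=32
  - 63.185.100.0/24 clear@24
  - 63.185.100.174/32 clear@32
  + 62.0.0.0/8 (H0) depth=8
  + 0.0.0.0/0 (H0) depth=0
  + 0.0.0.0/0 (H1) depth=0
  Q 62.0.0.9: descend 00111110 ; hops seen [H1,H0] ; pick H0
  + 63.185.100.0/24 (H1) depth=24
  + 62.107.163.46/32 (H1) depth=32
  Q 63.185.100.27: descend 001111111011100101100100 ; hops seen [H1,H1] ; pick H1
  + 0.0.0.0/0 (H1) depth=0
  + 62.107.0.0/16 (H1) depth=16
  Q 62.107.0.180: descend 0011111001101011 ; hops seen [H1,H0,H1] ; pick H1
  Q 62.107.0.0: descend 0011111001101011 ; hops seen [H1,H0,H1] ; pick H1
  - 63.185.100.0/24 clear@24
  + 63.185.100.172/30 (H1) depth=30
  Q 62.0.0.0: descend 001111100 ; hops seen [H1,H0] ; pick H0
  - 62.0.0.0/8 clear@8
  + 62.107.160.0/20 (H1) depth=20
  + 63.185.100.160/28 (H2) depth=28
  + 63.176.0.0/12 (H1) depth=12
  - 62.107.0.0/16 clear@16
  + 63.185.100.174/32 (H2) depth=32
  + 63.176.0.0/12 (H0) depth=12
  + 63.185.96.0/20 (H2) depth=20
  + 0.0.0.0/0 (H1) depth=0
  - 63.176.0.0/12 clear@12
  Q 62.107.163.46: descend 00111110011010111010001100101110 ; hops seen [H1,H1,H1] ; pick H1
  + 62.107.0.0/16 (H0) depth=16
  - 63.185.100.172/30 clear@30
  - 63.185.96.0/20 clear@20
  + 62.107.160.0/20 (H1) depth=20

== LOOKUPS ==
["H1","H0","H1","H1","H1","H0","H1"]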